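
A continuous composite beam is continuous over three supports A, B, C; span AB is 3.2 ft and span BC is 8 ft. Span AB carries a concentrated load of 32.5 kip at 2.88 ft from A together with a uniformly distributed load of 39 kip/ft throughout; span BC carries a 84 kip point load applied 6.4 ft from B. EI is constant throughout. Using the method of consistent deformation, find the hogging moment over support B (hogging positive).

Release continuity at B by inserting a hinge; the redundant is the internal moment M_B. The primary structure is two simply-supported spans AB and BC.
Rotations at B on the released spans (each span's end-slope, ×1/EI):
  span AB: point load 32.5 at a = 2.88: Pab(L + a)/(6LEI) = 9.485/EI
  span AB: UDL 39: wL³/(24EI) = 53.25/EI
  span BC: point load 84 at a = 6.4: Pab(L + b)/(6LEI) = 172/EI
  relative rotation θ_0 = (62.73 + 172)/EI = 234.8/EI
A unit hogging moment at B produces rotation L₁/(3EI) + L₂/(3EI) = 3.733/EI.
Slope continuity at B: θ_0 = M_B·3.733/EI, so M_B = 234.8/3.733 = 62.88 kip·ft (hogging).

M_B = 62.88 kip·ft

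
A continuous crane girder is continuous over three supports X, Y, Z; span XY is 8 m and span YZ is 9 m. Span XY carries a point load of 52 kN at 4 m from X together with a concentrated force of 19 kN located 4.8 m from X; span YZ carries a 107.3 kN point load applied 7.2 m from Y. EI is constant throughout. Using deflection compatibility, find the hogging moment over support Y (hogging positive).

M_Y = 99.52 kN·m

Insert a hinge at Y; M_Y is the redundant, and each span becomes simply supported.
Discontinuity in slope at Y on the released structure — sum the simple-span end rotations:
  span XY: point load 52 at a = 4: Pab(L + a)/(6LEI) = 208/EI
  span XY: point load 19 at a = 4.8: Pab(L + a)/(6LEI) = 77.82/EI
  span YZ: point load 107.3 at a = 7.2: Pab(L + b)/(6LEI) = 278.1/EI
  relative rotation θ_0 = (285.8 + 278.1)/EI = 563.9/EI
A unit hogging moment at Y produces rotation L₁/(3EI) + L₂/(3EI) = 5.667/EI.
Slope continuity at Y: θ_0 = M_Y·5.667/EI, so M_Y = 563.9/5.667 = 99.52 kN·m (hogging).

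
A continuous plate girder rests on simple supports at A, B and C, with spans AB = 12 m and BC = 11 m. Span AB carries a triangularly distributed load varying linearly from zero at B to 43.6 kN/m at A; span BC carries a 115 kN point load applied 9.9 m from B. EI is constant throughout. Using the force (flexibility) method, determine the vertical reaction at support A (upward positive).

Release continuity at B by inserting a hinge; the redundant is the internal moment M_B. The primary structure is two simply-supported spans AB and BC.
End slopes at the hinge B, treating each span as simply supported:
  span AB: triangular load, peak 43.6: 7w₀L³/(360EI) = 1465/EI
  span BC: point load 115 at a = 9.9: Pab(L + b)/(6LEI) = 229.6/EI
  relative rotation θ_0 = (1465 + 229.6)/EI = 1695/EI
A unit hogging moment at B produces rotation L₁/(3EI) + L₂/(3EI) = 7.667/EI.
Compatibility: M_B·(L₁+L₂)/(3EI) = θ_0, giving M_B = 221 kN·m (hogging).
Span AB, ΣM about A with M_B applied at B: R_B^{AB}·12 = 1046 + 221, so R_B^{AB} = 105.6 kN and R_A = 261.6 − 105.6 = 156 kN.

R_A = 156 kN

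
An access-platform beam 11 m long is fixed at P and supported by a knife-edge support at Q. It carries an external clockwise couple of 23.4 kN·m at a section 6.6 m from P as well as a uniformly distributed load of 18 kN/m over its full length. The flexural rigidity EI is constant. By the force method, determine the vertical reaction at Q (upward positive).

R_Q = 76.93 kN

Choose R_Q as the redundant. The primary structure is the cantilever fixed at P.
Primary-structure tip deflection at Q by superposition:
  clockwise couple 23.4 at a = 6.6: M₀a(2L − a)/(2EI) = 1189/EI
  UDL 18: wL⁴/(8EI) = 32942/EI
  δ_0 = 34131/EI
Tip deflection under a unit load at Q: L³/(3EI) = 443.7/EI.
Compatibility at Q: δ_0 − R_Q·δ_{QQ} = 0, so R_Q = 34131/443.7 = 76.93 kN.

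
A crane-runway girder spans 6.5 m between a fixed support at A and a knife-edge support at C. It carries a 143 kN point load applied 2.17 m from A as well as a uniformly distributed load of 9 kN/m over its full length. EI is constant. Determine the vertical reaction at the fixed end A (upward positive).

Choose R_C as the redundant. The primary structure is the cantilever fixed at A.
Deflection at C on the released cantilever, summing each load's contribution:
  point load 143 at a = 2.17: Pa²(3L − a)/(6EI) = 1945/EI
  UDL 9: wL⁴/(8EI) = 2008/EI
  δ_0 = 3953/EI
Flexibility coefficient — unit upward force at C: δ_{CC} = L³/(3EI) = 91.54/EI.
Compatibility at C: δ_0 − R_C·δ_{CC} = 0, so R_C = 3953/91.54 = 43.18 kN.
Vertical equilibrium: R_A = ΣP − R_C = 201.5 − 43.18 = 158.3 kN.

R_A = 158.3 kN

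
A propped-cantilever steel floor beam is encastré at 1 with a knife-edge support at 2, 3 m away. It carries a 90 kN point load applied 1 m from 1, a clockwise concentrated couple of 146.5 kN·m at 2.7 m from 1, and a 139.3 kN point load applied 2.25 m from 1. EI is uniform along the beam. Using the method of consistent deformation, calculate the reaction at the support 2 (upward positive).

R_2 = 174 kN

Remove the prop at 2; the released (primary) structure is a cantilever built in at 1.
Deflection at 2 on the released cantilever, summing each load's contribution:
  point load 90 at a = 1: Pa²(3L − a)/(6EI) = 120/EI
  clockwise couple 146.5 at a = 2.7: M₀a(2L − a)/(2EI) = 652.7/EI
  point load 139.3 at a = 2.25: Pa²(3L − a)/(6EI) = 793.4/EI
  δ_0 = 1566/EI
Flexibility coefficient — unit upward force at 2: δ_{22} = L³/(3EI) = 9/EI.
Compatibility at 2: δ_0 − R_2·δ_{22} = 0, so R_2 = 1566/9 = 174 kN.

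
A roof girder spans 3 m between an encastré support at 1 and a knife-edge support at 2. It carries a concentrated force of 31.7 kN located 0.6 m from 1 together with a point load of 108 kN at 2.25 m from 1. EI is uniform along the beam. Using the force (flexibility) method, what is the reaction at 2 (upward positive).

Remove the prop at 2; the released (primary) structure is a cantilever built in at 1.
Free-end deflection of the primary structure under the applied loading (downward +):
  point load 31.7 at a = 0.6: Pa²(3L − a)/(6EI) = 15.98/EI
  point load 108 at a = 2.25: Pa²(3L − a)/(6EI) = 615.1/EI
  δ_0 = 631.1/EI
Flexibility coefficient — unit upward force at 2: δ_{22} = L³/(3EI) = 9/EI.
The prop prevents deflection at 2: R_2 = δ_0/δ_{22} = 631.1/9 = 70.12 kN.

R_2 = 70.12 kN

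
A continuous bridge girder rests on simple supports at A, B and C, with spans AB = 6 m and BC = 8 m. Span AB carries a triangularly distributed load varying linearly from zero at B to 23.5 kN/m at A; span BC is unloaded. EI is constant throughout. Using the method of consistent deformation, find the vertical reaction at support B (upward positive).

R_B = 29.67 kN

Take M_B as the redundant. Released structure: two simple spans AB and BC with a hinge at B.
End slopes at the hinge B, treating each span as simply supported:
  span AB: triangular load, peak 23.5: 7w₀L³/(360EI) = 98.7/EI
  relative rotation θ_0 = (98.7 + 0)/EI = 98.7/EI
A unit hogging moment at B produces rotation L₁/(3EI) + L₂/(3EI) = 4.667/EI.
Compatibility: M_B·(L₁+L₂)/(3EI) = θ_0, giving M_B = 21.15 kN·m (hogging).
Span AB, ΣM about A with M_B applied at B: R_B^{AB}·6 = 141 + 21.15, so R_B^{AB} = 27.02 kN and R_A = 70.5 − 27.02 = 43.48 kN.
Span BC, ΣM about C: R_B^{BC}·8 = 0 + 21.15, so R_B^{BC} = 2.644 kN and R_C = 0 − 2.644 = -2.644 kN.
R_B = 27.02 + 2.644 = 29.67 kN.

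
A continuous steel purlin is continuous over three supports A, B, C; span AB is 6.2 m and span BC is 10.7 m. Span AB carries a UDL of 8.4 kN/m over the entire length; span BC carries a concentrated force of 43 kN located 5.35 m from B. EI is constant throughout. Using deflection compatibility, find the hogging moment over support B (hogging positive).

M_B = 69.43 kN·m

Take M_B as the redundant. Released structure: two simple spans AB and BC with a hinge at B.
Rotations at B on the released spans (each span's end-slope, ×1/EI):
  span AB: UDL 8.4: wL³/(24EI) = 83.41/EI
  span BC: point load 43 at a = 5.35: Pab(L + b)/(6LEI) = 307.7/EI
  relative rotation θ_0 = (83.41 + 307.7)/EI = 391.1/EI
A unit hogging moment at B produces rotation L₁/(3EI) + L₂/(3EI) = 5.633/EI.
Slope continuity at B: θ_0 = M_B·5.633/EI, so M_B = 391.1/5.633 = 69.43 kN·m (hogging).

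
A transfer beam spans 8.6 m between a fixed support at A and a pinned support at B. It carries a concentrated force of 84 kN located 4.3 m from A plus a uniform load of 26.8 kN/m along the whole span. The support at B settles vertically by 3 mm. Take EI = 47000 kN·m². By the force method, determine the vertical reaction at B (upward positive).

R_B = 112 kN

Release the roller at B. Primary structure: cantilever fixed at A.
Free-end deflection of the primary structure under the applied loading (downward +):
  point load 84 at a = 4.3: Pa²(3L − a)/(6EI) = 5565/EI
  UDL 26.8: wL⁴/(8EI) = 18325/EI
  δ_0 = 23890/EI
Tip deflection under a unit load at B: L³/(3EI) = 212/EI.
With EI = 47000 kN·m²: δ_0 = 0.5083 m and δ_{BB} = 0.004511 m/kN.
Compatibility — the beam at B must follow the support down by 0.003 m: δ_0 − R_B·δ_{BB} = 0.003, so R_B = (0.5083 − 0.003)/0.004511 = 112 kN.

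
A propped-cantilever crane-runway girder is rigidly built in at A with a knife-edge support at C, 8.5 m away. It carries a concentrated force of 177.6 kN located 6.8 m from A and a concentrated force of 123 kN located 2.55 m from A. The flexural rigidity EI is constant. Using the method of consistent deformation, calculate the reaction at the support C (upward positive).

Take the reaction at C as the redundant and release it; the primary structure is a cantilever fixed at A.
Downward deflection at the released point C due to the loads:
  point load 177.6 at a = 6.8: Pa²(3L − a)/(6EI) = 25595/EI
  point load 123 at a = 2.55: Pa²(3L − a)/(6EI) = 3059/EI
  δ_0 = 28654/EI
Flexibility coefficient — unit upward force at C: δ_{CC} = L³/(3EI) = 204.7/EI.
Compatibility at C: δ_0 − R_C·δ_{CC} = 0, so R_C = 28654/204.7 = 140 kN.

R_C = 140 kN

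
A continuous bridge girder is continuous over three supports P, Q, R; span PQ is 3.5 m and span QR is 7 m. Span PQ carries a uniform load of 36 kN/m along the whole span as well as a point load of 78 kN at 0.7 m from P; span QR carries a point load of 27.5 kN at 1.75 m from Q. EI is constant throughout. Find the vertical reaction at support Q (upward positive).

R_Q = 119.9 kN

Release continuity at Q by inserting a hinge; the redundant is the internal moment M_Q. The primary structure is two simply-supported spans PQ and QR.
Rotations at Q on the released spans (each span's end-slope, ×1/EI):
  span PQ: UDL 36: wL³/(24EI) = 64.31/EI
  span PQ: point load 78 at a = 0.7: Pab(L + a)/(6LEI) = 30.58/EI
  span QR: point load 27.5 at a = 1.75: Pab(L + b)/(6LEI) = 73.69/EI
  relative rotation θ_0 = (94.89 + 73.69)/EI = 168.6/EI
A unit hogging moment at Q produces rotation L₁/(3EI) + L₂/(3EI) = 3.5/EI.
Compatibility: M_Q·(L₁+L₂)/(3EI) = θ_0, giving M_Q = 48.17 kN·m (hogging).
Span PQ, ΣM about P with M_Q applied at Q: R_Q^{PQ}·3.5 = 275.1 + 48.17, so R_Q^{PQ} = 92.36 kN and R_P = 204 − 92.36 = 111.6 kN.
Span QR, ΣM about R: R_Q^{QR}·7 = 144.4 + 48.17, so R_Q^{QR} = 27.51 kN and R_R = 27.5 − 27.51 = -0.005812 kN.
R_Q = 92.36 + 27.51 = 119.9 kN.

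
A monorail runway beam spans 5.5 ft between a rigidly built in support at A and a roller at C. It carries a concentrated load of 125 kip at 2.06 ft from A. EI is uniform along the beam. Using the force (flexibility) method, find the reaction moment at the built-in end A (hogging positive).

M_A = 130.9 kip·ft

Remove the prop at C; the released (primary) structure is a cantilever built in at A.
Primary-structure tip deflection at C by superposition:
  point load 125 at a = 2.06: Pa²(3L − a)/(6EI) = 1277/EI
Tip deflection under a unit load at C: L³/(3EI) = 55.46/EI.
The prop prevents deflection at C: R_C = δ_0/δ_{CC} = 1277/55.46 = 23.02 kip.
Moment equilibrium about A: M_A = Σ(load moments about A) − R_C·L = 257.5 − 23.02×5.5 = 130.9 kip·ft.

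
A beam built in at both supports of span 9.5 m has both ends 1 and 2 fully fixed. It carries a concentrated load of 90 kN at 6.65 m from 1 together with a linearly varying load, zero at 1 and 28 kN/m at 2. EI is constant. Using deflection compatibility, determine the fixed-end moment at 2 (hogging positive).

M_2 = 252 kN·m

Take the two fixed-end moments M_1, M_2 as redundants; the released structure is the simple span 12.
End rotations of the released simple span under the applied load (×1/EI):
  at 1: point load 90 at a = 6.65: Pab(L + b)/(6LEI) = 369.6/EI
  at 2: point load 90 at a = 6.65: Pab(L + a)/(6LEI) = 483.3/EI
  at 1: triangular load, peak 28: 7w₀L³/(360EI) = 466.8/EI
  at 2: triangular load, peak 28: w₀L³/(45EI) = 533.5/EI
  θ_10 = 836.4/EI,  θ_20 = 1017/EI
Flexibility coefficients: a unit moment at one end gives L/(3EI) there and L/(6EI) at the far end, so f₁₁ = f₂₂ = 3.167/EI and f₁₂ = f₂₁ = 1.583/EI.
Compatibility — zero rotation at each built-in end:
  3.167 M_1 + 1.583 M_2 = 836.4
  1.583 M_1 + 3.167 M_2 = 1017
Solving the pair gives M_1 = 138.1 kN·m and M_2 = 252 kN·m (hogging).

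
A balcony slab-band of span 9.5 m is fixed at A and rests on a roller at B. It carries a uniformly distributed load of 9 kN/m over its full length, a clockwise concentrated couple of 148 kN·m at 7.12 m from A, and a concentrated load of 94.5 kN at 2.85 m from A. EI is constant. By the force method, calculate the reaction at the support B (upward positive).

Take the reaction at B as the redundant and release it; the primary structure is a cantilever fixed at A.
Free-end deflection of the primary structure under the applied loading (downward +):
  UDL 9: wL⁴/(8EI) = 9163/EI
  clockwise couple 148 at a = 7.12: M₀a(2L − a)/(2EI) = 6259/EI
  point load 94.5 at a = 2.85: Pa²(3L − a)/(6EI) = 3281/EI
  δ_0 = 18704/EI
Tip deflection under a unit load at B: L³/(3EI) = 285.8/EI.
The prop prevents deflection at B: R_B = δ_0/δ_{BB} = 18704/285.8 = 65.45 kN.

R_B = 65.45 kN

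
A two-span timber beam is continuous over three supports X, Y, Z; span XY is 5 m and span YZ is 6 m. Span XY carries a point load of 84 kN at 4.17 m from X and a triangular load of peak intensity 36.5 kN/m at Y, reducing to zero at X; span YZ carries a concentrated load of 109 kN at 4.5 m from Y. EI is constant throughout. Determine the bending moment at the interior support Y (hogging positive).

M_Y = 93.69 kN·m

Take M_Y as the redundant. Released structure: two simple spans XY and YZ with a hinge at Y.
End slopes at the hinge Y, treating each span as simply supported:
  span XY: point load 84 at a = 4.17: Pab(L + a)/(6LEI) = 88.87/EI
  span XY: triangular load, peak 36.5: w₀L³/(45EI) = 101.4/EI
  span YZ: point load 109 at a = 4.5: Pab(L + b)/(6LEI) = 153.3/EI
  relative rotation θ_0 = (190.3 + 153.3)/EI = 343.5/EI
A unit hogging moment at Y produces rotation L₁/(3EI) + L₂/(3EI) = 3.667/EI.
Compatibility: M_Y·(L₁+L₂)/(3EI) = θ_0, giving M_Y = 93.69 kN·m (hogging).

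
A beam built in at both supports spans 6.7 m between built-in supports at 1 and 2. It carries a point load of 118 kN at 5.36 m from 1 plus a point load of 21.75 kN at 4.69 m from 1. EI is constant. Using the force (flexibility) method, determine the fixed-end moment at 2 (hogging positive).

Take the two fixed-end moments M_1, M_2 as redundants; the released structure is the simple span 12.
Simple-span end rotations at 1 and 2 under the given loads:
  at 1: point load 118 at a = 5.36: Pab(L + b)/(6LEI) = 169.5/EI
  at 2: point load 118 at a = 5.36: Pab(L + a)/(6LEI) = 254.3/EI
  at 1: point load 21.75 at a = 4.69: Pab(L + b)/(6LEI) = 44.42/EI
  at 2: point load 21.75 at a = 4.69: Pab(L + a)/(6LEI) = 58.09/EI
  θ_10 = 213.9/EI,  θ_20 = 312.4/EI
Flexibility coefficients: a unit moment at one end gives L/(3EI) there and L/(6EI) at the far end, so f₁₁ = f₂₂ = 2.233/EI and f₁₂ = f₂₁ = 1.117/EI.
Compatibility — zero rotation at each built-in end:
  2.233 M_1 + 1.117 M_2 = 213.9
  1.117 M_1 + 2.233 M_2 = 312.4
Solving the pair gives M_1 = 34.48 kN·m and M_2 = 122.6 kN·m (hogging).

M_2 = 122.6 kN·m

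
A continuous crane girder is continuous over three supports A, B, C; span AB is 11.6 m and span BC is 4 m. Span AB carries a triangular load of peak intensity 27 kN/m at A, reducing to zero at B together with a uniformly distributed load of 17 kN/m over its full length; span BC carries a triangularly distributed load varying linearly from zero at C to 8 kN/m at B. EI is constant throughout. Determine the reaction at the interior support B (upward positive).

Release continuity at B by inserting a hinge; the redundant is the internal moment M_B. The primary structure is two simply-supported spans AB and BC.
End slopes at the hinge B, treating each span as simply supported:
  span AB: triangular load, peak 27: 7w₀L³/(360EI) = 819.5/EI
  span AB: UDL 17: wL³/(24EI) = 1106/EI
  span BC: triangular load, peak 8: w₀L³/(45EI) = 11.38/EI
  relative rotation θ_0 = (1925 + 11.38)/EI = 1936/EI
A unit hogging moment at B produces rotation L₁/(3EI) + L₂/(3EI) = 5.2/EI.
Compatibility: M_B·(L₁+L₂)/(3EI) = θ_0, giving M_B = 372.4 kN·m (hogging).
Span AB, ΣM about A with M_B applied at B: R_B^{AB}·11.6 = 1749 + 372.4, so R_B^{AB} = 182.9 kN and R_A = 353.8 − 182.9 = 170.9 kN.
Span BC, ΣM about C: R_B^{BC}·4 = 42.67 + 372.4, so R_B^{BC} = 103.8 kN and R_C = 16 − 103.8 = -87.77 kN.
R_B = 182.9 + 103.8 = 286.7 kN.

R_B = 286.7 kN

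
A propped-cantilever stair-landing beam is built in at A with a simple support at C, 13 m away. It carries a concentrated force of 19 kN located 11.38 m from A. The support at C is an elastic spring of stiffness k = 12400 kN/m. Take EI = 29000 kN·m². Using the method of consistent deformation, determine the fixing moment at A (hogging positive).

M_A = 15.79 kN·m

Choose R_C as the redundant. The primary structure is the cantilever fixed at A.
Deflection at C on the released cantilever, summing each load's contribution:
  point load 19 at a = 11.38: Pa²(3L − a)/(6EI) = 11327/EI
Flexibility coefficient — unit upward force at C: δ_{CC} = L³/(3EI) = 732.3/EI.
With EI = 29000 kN·m²: δ_0 = 0.39058 m and δ_{CC} = 0.025253 m/kN.
Compatibility — the spring shortens by R_C/k under the reaction it provides: δ_0 − R_C·δ_{CC} = R_C/k. With 1/k = 0.000081 m/kN, R_C = δ_0 / (δ_{CC} + 1/k) = 0.39058 / (0.025253 + 0.000081) = 15.42 kN.
Moment equilibrium about A: M_A = Σ(load moments about A) − R_C·L = 216.2 − 15.42×13 = 15.79 kN·m.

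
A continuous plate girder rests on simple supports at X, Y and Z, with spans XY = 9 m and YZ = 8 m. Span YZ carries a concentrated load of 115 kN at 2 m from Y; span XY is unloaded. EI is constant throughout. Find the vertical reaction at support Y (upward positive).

Take M_Y as the redundant. Released structure: two simple spans XY and YZ with a hinge at Y.
End slopes at the hinge Y, treating each span as simply supported:
  span YZ: point load 115 at a = 2: Pab(L + b)/(6LEI) = 402.5/EI
  relative rotation θ_0 = (0 + 402.5)/EI = 402.5/EI
A unit hogging moment at Y produces rotation L₁/(3EI) + L₂/(3EI) = 5.667/EI.
Compatibility: M_Y·(L₁+L₂)/(3EI) = θ_0, giving M_Y = 71.03 kN·m (hogging).
Span XY, ΣM about X with M_Y applied at Y: R_Y^{XY}·9 = 0 + 71.03, so R_Y^{XY} = 7.892 kN and R_X = 0 − 7.892 = -7.892 kN.
Span YZ, ΣM about Z: R_Y^{YZ}·8 = 690 + 71.03, so R_Y^{YZ} = 95.13 kN and R_Z = 115 − 95.13 = 19.87 kN.
R_Y = 7.892 + 95.13 = 103 kN.

R_Y = 103 kN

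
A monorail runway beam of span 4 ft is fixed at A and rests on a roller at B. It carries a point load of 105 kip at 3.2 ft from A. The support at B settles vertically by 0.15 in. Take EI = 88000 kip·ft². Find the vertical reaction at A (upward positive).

R_A = 82.64 kip

Take the reaction at B as the redundant and release it; the primary structure is a cantilever fixed at A.
Free-end deflection of the primary structure under the applied loading (downward +):
  point load 105 at a = 3.2: Pa²(3L − a)/(6EI) = 1577/EI
Tip deflection under a unit load at B: L³/(3EI) = 21.33/EI.
With EI = 88000 kip·ft²: δ_0 = 0.01792 ft and δ_{BB} = 0.000242 ft/kip.
Compatibility — the beam at B must follow the support down by 0.0125 ft: δ_0 − R_B·δ_{BB} = 0.0125, so R_B = (0.01792 − 0.0125)/0.000242 = 22.36 kip.
Vertical equilibrium: R_A = ΣP − R_B = 105 − 22.36 = 82.64 kip.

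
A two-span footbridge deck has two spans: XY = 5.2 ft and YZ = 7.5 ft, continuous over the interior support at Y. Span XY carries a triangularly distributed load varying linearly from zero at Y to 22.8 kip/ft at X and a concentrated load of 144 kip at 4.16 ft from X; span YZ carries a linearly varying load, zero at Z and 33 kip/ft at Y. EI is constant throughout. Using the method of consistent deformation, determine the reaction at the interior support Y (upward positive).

Insert a hinge at Y; M_Y is the redundant, and each span becomes simply supported.
End slopes at the hinge Y, treating each span as simply supported:
  span XY: triangular load, peak 22.8: 7w₀L³/(360EI) = 62.34/EI
  span XY: point load 144 at a = 4.16: Pab(L + a)/(6LEI) = 186.9/EI
  span YZ: triangular load, peak 33: w₀L³/(45EI) = 309.4/EI
  relative rotation θ_0 = (249.2 + 309.4)/EI = 558.6/EI
A unit hogging moment at Y produces rotation L₁/(3EI) + L₂/(3EI) = 4.233/EI.
Slope continuity at Y: θ_0 = M_Y·4.233/EI, so M_Y = 558.6/4.233 = 132 kip·ft (hogging).
Span XY, ΣM about X with M_Y applied at Y: R_Y^{XY}·5.2 = 701.8 + 132, so R_Y^{XY} = 160.3 kip and R_X = 203.3 − 160.3 = 42.94 kip.
Span YZ, ΣM about Z: R_Y^{YZ}·7.5 = 618.8 + 132, so R_Y^{YZ} = 100.1 kip and R_Z = 123.8 − 100.1 = 23.66 kip.
R_Y = 160.3 + 100.1 = 260.4 kip.

R_Y = 260.4 kip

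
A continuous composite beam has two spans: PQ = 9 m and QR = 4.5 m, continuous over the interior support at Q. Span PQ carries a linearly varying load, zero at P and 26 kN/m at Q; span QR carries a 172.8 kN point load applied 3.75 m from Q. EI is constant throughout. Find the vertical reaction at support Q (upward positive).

R_Q = 145 kN

Insert a hinge at Q; M_Q is the redundant, and each span becomes simply supported.
End slopes at the hinge Q, treating each span as simply supported:
  span PQ: triangular load, peak 26: w₀L³/(45EI) = 421.2/EI
  span QR: point load 172.8 at a = 3.75: Pab(L + b)/(6LEI) = 94.5/EI
  relative rotation θ_0 = (421.2 + 94.5)/EI = 515.7/EI
A unit hogging moment at Q produces rotation L₁/(3EI) + L₂/(3EI) = 4.5/EI.
Slope continuity at Q: θ_0 = M_Q·4.5/EI, so M_Q = 515.7/4.5 = 114.6 kN·m (hogging).
Span PQ, ΣM about P with M_Q applied at Q: R_Q^{PQ}·9 = 702 + 114.6, so R_Q^{PQ} = 90.73 kN and R_P = 117 − 90.73 = 26.27 kN.
Span QR, ΣM about R: R_Q^{QR}·4.5 = 129.6 + 114.6, so R_Q^{QR} = 54.27 kN and R_R = 172.8 − 54.27 = 118.5 kN.
R_Q = 90.73 + 54.27 = 145 kN.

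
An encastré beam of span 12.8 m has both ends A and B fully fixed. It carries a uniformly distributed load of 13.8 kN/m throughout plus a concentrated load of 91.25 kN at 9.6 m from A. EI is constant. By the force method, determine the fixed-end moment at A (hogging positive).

M_A = 243.2 kN·m

Take the two fixed-end moments M_A, M_B as redundants; the released structure is the simple span AB.
Simple-span end rotations at A and B under the given loads:
  at A: UDL 13.8: wL³/(24EI) = 1206/EI
  at B: UDL 13.8: wL³/(24EI) = 1206/EI
  at A: point load 91.25 at a = 9.6: Pab(L + b)/(6LEI) = 584/EI
  at B: point load 91.25 at a = 9.6: Pab(L + a)/(6LEI) = 817.6/EI
  θ_A0 = 1790/EI,  θ_B0 = 2023/EI
Flexibility coefficients: a unit moment at one end gives L/(3EI) there and L/(6EI) at the far end, so f₁₁ = f₂₂ = 4.267/EI and f₁₂ = f₂₁ = 2.133/EI.
Compatibility — zero rotation at each built-in end:
  4.267 M_A + 2.133 M_B = 1790
  2.133 M_A + 4.267 M_B = 2023
Solving the pair gives M_A = 243.2 kN·m and M_B = 352.7 kN·m (hogging).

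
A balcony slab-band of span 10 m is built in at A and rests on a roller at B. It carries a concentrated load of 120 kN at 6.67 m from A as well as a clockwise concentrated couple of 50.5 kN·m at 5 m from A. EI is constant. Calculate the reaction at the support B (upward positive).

R_B = 67.96 kN

Release the roller at B. Primary structure: cantilever fixed at A.
Free-end deflection of the primary structure under the applied loading (downward +):
  point load 120 at a = 6.67: Pa²(3L − a)/(6EI) = 20759/EI
  clockwise couple 50.5 at a = 5: M₀a(2L − a)/(2EI) = 1894/EI
  δ_0 = 22652/EI
Tip deflection under a unit load at B: L³/(3EI) = 333.3/EI.
Compatibility at B: δ_0 − R_B·δ_{BB} = 0, so R_B = 22652/333.3 = 67.96 kN.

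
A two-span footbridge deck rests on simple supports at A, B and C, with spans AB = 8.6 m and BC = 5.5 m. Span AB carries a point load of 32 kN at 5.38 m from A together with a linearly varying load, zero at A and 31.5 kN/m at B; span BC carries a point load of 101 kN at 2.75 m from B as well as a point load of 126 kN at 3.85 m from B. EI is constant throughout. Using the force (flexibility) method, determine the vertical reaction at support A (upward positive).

R_A = 33.39 kN

Insert a hinge at B; M_B is the redundant, and each span becomes simply supported.
Discontinuity in slope at B on the released structure — sum the simple-span end rotations:
  span AB: point load 32 at a = 5.38: Pab(L + a)/(6LEI) = 150.2/EI
  span AB: triangular load, peak 31.5: w₀L³/(45EI) = 445.2/EI
  span BC: point load 101 at a = 2.75: Pab(L + b)/(6LEI) = 191/EI
  span BC: point load 126 at a = 3.85: Pab(L + b)/(6LEI) = 173.4/EI
  relative rotation θ_0 = (595.4 + 364.4)/EI = 959.8/EI
A unit hogging moment at B produces rotation L₁/(3EI) + L₂/(3EI) = 4.7/EI.
Compatibility: M_B·(L₁+L₂)/(3EI) = θ_0, giving M_B = 204.2 kN·m (hogging).
Span AB, ΣM about A with M_B applied at B: R_B^{AB}·8.6 = 948.7 + 204.2, so R_B^{AB} = 134.1 kN and R_A = 167.4 − 134.1 = 33.39 kN.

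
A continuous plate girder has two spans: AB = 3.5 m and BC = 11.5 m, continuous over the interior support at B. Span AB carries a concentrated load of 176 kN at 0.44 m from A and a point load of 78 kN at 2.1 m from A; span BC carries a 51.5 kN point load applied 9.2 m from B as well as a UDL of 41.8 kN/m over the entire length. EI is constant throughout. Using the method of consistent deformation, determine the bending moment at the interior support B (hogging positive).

Release continuity at B by inserting a hinge; the redundant is the internal moment M_B. The primary structure is two simply-supported spans AB and BC.
End slopes at the hinge B, treating each span as simply supported:
  span AB: point load 176 at a = 0.44: Pab(L + a)/(6LEI) = 44.46/EI
  span AB: point load 78 at a = 2.1: Pab(L + a)/(6LEI) = 61.15/EI
  span BC: point load 51.5 at a = 9.2: Pab(L + b)/(6LEI) = 217.9/EI
  span BC: UDL 41.8: wL³/(24EI) = 2649/EI
  relative rotation θ_0 = (105.6 + 2867)/EI = 2972/EI
A unit hogging moment at B produces rotation L₁/(3EI) + L₂/(3EI) = 5/EI.
Compatibility: M_B·(L₁+L₂)/(3EI) = θ_0, giving M_B = 594.5 kN·m (hogging).

M_B = 594.5 kN·m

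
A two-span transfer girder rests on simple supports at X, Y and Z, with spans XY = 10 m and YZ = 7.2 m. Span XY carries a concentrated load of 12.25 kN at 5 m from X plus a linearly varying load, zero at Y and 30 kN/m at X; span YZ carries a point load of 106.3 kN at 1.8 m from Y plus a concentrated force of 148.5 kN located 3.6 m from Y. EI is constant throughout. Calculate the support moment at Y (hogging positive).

Insert a hinge at Y; M_Y is the redundant, and each span becomes simply supported.
Rotations at Y on the released spans (each span's end-slope, ×1/EI):
  span XY: point load 12.25 at a = 5: Pab(L + a)/(6LEI) = 76.56/EI
  span XY: triangular load, peak 30: 7w₀L³/(360EI) = 583.3/EI
  span YZ: point load 106.3 at a = 1.8: Pab(L + b)/(6LEI) = 301.4/EI
  span YZ: point load 148.5 at a = 3.6: Pab(L + b)/(6LEI) = 481.1/EI
  relative rotation θ_0 = (659.9 + 782.5)/EI = 1442/EI
A unit hogging moment at Y produces rotation L₁/(3EI) + L₂/(3EI) = 5.733/EI.
Compatibility: M_Y·(L₁+L₂)/(3EI) = θ_0, giving M_Y = 251.6 kN·m (hogging).

M_Y = 251.6 kN·m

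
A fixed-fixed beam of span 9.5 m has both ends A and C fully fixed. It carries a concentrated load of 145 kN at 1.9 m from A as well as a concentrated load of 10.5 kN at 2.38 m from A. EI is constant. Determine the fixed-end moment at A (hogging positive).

M_A = 190.4 kN·m

Release both end moments; the primary structure is a simply-supported span AC with redundants M_A and M_C.
Simple-span end rotations at A and C under the given loads:
  at A: point load 145 at a = 1.9: Pab(L + b)/(6LEI) = 628.1/EI
  at C: point load 145 at a = 1.9: Pab(L + a)/(6LEI) = 418.8/EI
  at A: point load 10.5 at a = 2.38: Pab(L + b)/(6LEI) = 51.88/EI
  at C: point load 10.5 at a = 2.38: Pab(L + a)/(6LEI) = 37.08/EI
  θ_A0 = 680/EI,  θ_C0 = 455.8/EI
Flexibility coefficients: a unit moment at one end gives L/(3EI) there and L/(6EI) at the far end, so f₁₁ = f₂₂ = 3.167/EI and f₁₂ = f₂₁ = 1.583/EI.
Compatibility — zero rotation at each built-in end:
  3.167 M_A + 1.583 M_C = 680
  1.583 M_A + 3.167 M_C = 455.8
Solving the pair gives M_A = 190.4 kN·m and M_C = 48.77 kN·m (hogging).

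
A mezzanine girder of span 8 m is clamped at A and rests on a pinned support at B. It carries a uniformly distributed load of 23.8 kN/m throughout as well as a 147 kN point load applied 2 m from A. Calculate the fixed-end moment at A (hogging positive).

Choose R_B as the redundant. The primary structure is the cantilever fixed at A.
Downward deflection at the released point B due to the loads:
  UDL 23.8: wL⁴/(8EI) = 12186/EI
  point load 147 at a = 2: Pa²(3L − a)/(6EI) = 2156/EI
  δ_0 = 14342/EI
Flexibility coefficient — unit upward force at B: δ_{BB} = L³/(3EI) = 170.7/EI.
Compatibility at B: δ_0 − R_B·δ_{BB} = 0, so R_B = 14342/170.7 = 84.03 kN.
Moment equilibrium about A: M_A = Σ(load moments about A) − R_B·L = 1056 − 84.03×8 = 383.3 kN·m.

M_A = 383.3 kN·m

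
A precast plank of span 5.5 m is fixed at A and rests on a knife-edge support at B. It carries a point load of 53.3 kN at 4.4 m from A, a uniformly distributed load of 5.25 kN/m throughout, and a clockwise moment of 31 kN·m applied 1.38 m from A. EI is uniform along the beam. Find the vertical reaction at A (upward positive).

R_A = 30.11 kN

Remove the prop at B; the released (primary) structure is a cantilever built in at A.
Deflection at B on the released cantilever, summing each load's contribution:
  point load 53.3 at a = 4.4: Pa²(3L − a)/(6EI) = 2081/EI
  UDL 5.25: wL⁴/(8EI) = 600.5/EI
  clockwise couple 31 at a = 1.38: M₀a(2L − a)/(2EI) = 205.8/EI
  δ_0 = 2887/EI
Flexibility coefficient — unit upward force at B: δ_{BB} = L³/(3EI) = 55.46/EI.
The prop prevents deflection at B: R_B = δ_0/δ_{BB} = 2887/55.46 = 52.06 kN.
Vertical equilibrium: R_A = ΣP − R_B = 82.17 − 52.06 = 30.11 kN.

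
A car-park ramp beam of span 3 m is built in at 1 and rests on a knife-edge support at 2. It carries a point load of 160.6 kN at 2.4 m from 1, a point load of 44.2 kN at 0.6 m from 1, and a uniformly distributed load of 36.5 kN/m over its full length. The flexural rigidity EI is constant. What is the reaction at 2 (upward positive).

R_2 = 156.6 kN

Release the roller at 2. Primary structure: cantilever fixed at 1.
Deflection at 2 on the released cantilever, summing each load's contribution:
  point load 160.6 at a = 2.4: Pa²(3L − a)/(6EI) = 1018/EI
  point load 44.2 at a = 0.6: Pa²(3L − a)/(6EI) = 22.28/EI
  UDL 36.5: wL⁴/(8EI) = 369.6/EI
  δ_0 = 1409/EI
Flexibility coefficient — unit upward force at 2: δ_{22} = L³/(3EI) = 9/EI.
Compatibility at 2: δ_0 − R_2·δ_{22} = 0, so R_2 = 1409/9 = 156.6 kN.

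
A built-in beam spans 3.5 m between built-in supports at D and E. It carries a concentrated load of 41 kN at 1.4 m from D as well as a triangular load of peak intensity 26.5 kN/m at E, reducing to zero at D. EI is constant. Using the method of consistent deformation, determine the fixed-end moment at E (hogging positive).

M_E = 30.01 kN·m

Release both end moments; the primary structure is a simply-supported span DE with redundants M_D and M_E.
On the primary (simply-supported) span, the end slopes from the loading are:
  at D: point load 41 at a = 1.4: Pab(L + b)/(6LEI) = 32.14/EI
  at E: point load 41 at a = 1.4: Pab(L + a)/(6LEI) = 28.13/EI
  at D: triangular load, peak 26.5: 7w₀L³/(360EI) = 22.09/EI
  at E: triangular load, peak 26.5: w₀L³/(45EI) = 25.25/EI
  θ_D0 = 54.24/EI,  θ_E0 = 53.37/EI
Flexibility coefficients: a unit moment at one end gives L/(3EI) there and L/(6EI) at the far end, so f₁₁ = f₂₂ = 1.167/EI and f₁₂ = f₂₁ = 0.5833/EI.
Compatibility — zero rotation at each built-in end:
  1.167 M_D + 0.5833 M_E = 54.24
  0.5833 M_D + 1.167 M_E = 53.37
Solving the pair gives M_D = 31.48 kN·m and M_E = 30.01 kN·m (hogging).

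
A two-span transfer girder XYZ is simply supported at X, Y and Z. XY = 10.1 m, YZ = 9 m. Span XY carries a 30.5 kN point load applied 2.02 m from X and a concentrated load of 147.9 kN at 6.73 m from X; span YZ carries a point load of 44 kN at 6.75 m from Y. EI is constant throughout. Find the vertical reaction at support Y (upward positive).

R_Y = 154.3 kN

Insert a hinge at Y; M_Y is the redundant, and each span becomes simply supported.
End slopes at the hinge Y, treating each span as simply supported:
  span XY: point load 30.5 at a = 2.02: Pab(L + a)/(6LEI) = 99.56/EI
  span XY: point load 147.9 at a = 6.73: Pab(L + a)/(6LEI) = 931.6/EI
  span YZ: point load 44 at a = 6.75: Pab(L + b)/(6LEI) = 139.2/EI
  relative rotation θ_0 = (1031 + 139.2)/EI = 1170/EI
A unit hogging moment at Y produces rotation L₁/(3EI) + L₂/(3EI) = 6.367/EI.
Slope continuity at Y: θ_0 = M_Y·6.367/EI, so M_Y = 1170/6.367 = 183.8 kN·m (hogging).
Span XY, ΣM about X with M_Y applied at Y: R_Y^{XY}·10.1 = 1057 + 183.8, so R_Y^{XY} = 122.9 kN and R_X = 178.4 − 122.9 = 55.55 kN.
Span YZ, ΣM about Z: R_Y^{YZ}·9 = 99 + 183.8, so R_Y^{YZ} = 31.43 kN and R_Z = 44 − 31.43 = 12.57 kN.
R_Y = 122.9 + 31.43 = 154.3 kN.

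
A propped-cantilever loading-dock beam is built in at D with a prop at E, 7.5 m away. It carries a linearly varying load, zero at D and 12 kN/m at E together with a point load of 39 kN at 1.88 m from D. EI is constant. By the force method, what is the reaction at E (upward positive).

R_E = 28.12 kN

Choose R_E as the redundant. The primary structure is the cantilever fixed at D.
Downward deflection at the released point E due to the loads:
  triangular load, peak 12 at the free end: 11w₀L⁴/(120EI) = 3480/EI
  point load 39 at a = 1.88: Pa²(3L − a)/(6EI) = 473.7/EI
  δ_0 = 3954/EI
Flexibility coefficient — unit upward force at E: δ_{EE} = L³/(3EI) = 140.6/EI.
The prop prevents deflection at E: R_E = δ_0/δ_{EE} = 3954/140.6 = 28.12 kN.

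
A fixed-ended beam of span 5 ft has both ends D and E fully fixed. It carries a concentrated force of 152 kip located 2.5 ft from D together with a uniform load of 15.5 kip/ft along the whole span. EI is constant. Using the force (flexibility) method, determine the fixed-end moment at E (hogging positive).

M_E = 127.3 kip·ft

Release both end moments; the primary structure is a simply-supported span DE with redundants M_D and M_E.
End rotations of the released simple span under the applied load (×1/EI):
  at D: point load 152 at a = 2.5: Pab(L + b)/(6LEI) = 237.5/EI
  at E: point load 152 at a = 2.5: Pab(L + a)/(6LEI) = 237.5/EI
  at D: UDL 15.5: wL³/(24EI) = 80.73/EI
  at E: UDL 15.5: wL³/(24EI) = 80.73/EI
  θ_D0 = 318.2/EI,  θ_E0 = 318.2/EI
Flexibility coefficients: a unit moment at one end gives L/(3EI) there and L/(6EI) at the far end, so f₁₁ = f₂₂ = 1.667/EI and f₁₂ = f₂₁ = 0.8333/EI.
Compatibility — zero rotation at each built-in end:
  1.667 M_D + 0.8333 M_E = 318.2
  0.8333 M_D + 1.667 M_E = 318.2
Solving the pair gives M_D = 127.3 kip·ft and M_E = 127.3 kip·ft (hogging).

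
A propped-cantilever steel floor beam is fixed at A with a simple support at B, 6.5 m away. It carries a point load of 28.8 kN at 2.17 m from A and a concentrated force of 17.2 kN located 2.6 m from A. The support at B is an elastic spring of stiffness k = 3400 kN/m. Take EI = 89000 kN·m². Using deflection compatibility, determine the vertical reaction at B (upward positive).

R_B = 6.11 kN

Release the roller at B. Primary structure: cantilever fixed at A.
Deflection at B on the released cantilever, summing each load's contribution:
  point load 28.8 at a = 2.17: Pa²(3L − a)/(6EI) = 391.7/EI
  point load 17.2 at a = 2.6: Pa²(3L − a)/(6EI) = 327.5/EI
  δ_0 = 719.2/EI
Flexibility coefficient — unit upward force at B: δ_{BB} = L³/(3EI) = 91.54/EI.
With EI = 89000 kN·m²: δ_0 = 0.008081 m and δ_{BB} = 0.001029 m/kN.
Compatibility — the spring shortens by R_B/k under the reaction it provides: δ_0 − R_B·δ_{BB} = R_B/k. With 1/k = 0.000294 m/kN, R_B = δ_0 / (δ_{BB} + 1/k) = 0.008081 / (0.001029 + 0.000294) = 6.11 kN.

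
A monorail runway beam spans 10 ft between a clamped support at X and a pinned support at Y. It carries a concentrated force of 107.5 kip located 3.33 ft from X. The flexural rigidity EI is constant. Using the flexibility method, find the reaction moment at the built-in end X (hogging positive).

Release the roller at Y. Primary structure: cantilever fixed at X.
Free-end deflection of the primary structure under the applied loading (downward +):
  point load 107.5 at a = 3.33: Pa²(3L − a)/(6EI) = 5299/EI
Tip deflection under a unit load at Y: L³/(3EI) = 333.3/EI.
The prop prevents deflection at Y: R_Y = δ_0/δ_{YY} = 5299/333.3 = 15.9 kip.
Moment equilibrium about X: M_X = Σ(load moments about X) − R_Y·L = 358 − 15.9×10 = 199 kip·ft.

M_X = 199 kip·ft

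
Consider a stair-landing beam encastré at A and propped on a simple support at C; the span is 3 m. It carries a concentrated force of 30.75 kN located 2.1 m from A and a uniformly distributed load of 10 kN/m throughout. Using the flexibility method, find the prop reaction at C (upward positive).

R_C = 28.58 kN

Choose R_C as the redundant. The primary structure is the cantilever fixed at A.
Free-end deflection of the primary structure under the applied loading (downward +):
  point load 30.75 at a = 2.1: Pa²(3L − a)/(6EI) = 155.9/EI
  UDL 10: wL⁴/(8EI) = 101.2/EI
  δ_0 = 257.2/EI
Tip deflection under a unit load at C: L³/(3EI) = 9/EI.
Compatibility at C: δ_0 − R_C·δ_{CC} = 0, so R_C = 257.2/9 = 28.58 kN.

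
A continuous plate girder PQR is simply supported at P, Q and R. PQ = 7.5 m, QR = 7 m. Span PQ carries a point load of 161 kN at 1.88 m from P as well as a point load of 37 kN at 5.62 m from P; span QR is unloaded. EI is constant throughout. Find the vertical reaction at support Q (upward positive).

R_Q = 94.86 kN

Insert a hinge at Q; M_Q is the redundant, and each span becomes simply supported.
End slopes at the hinge Q, treating each span as simply supported:
  span PQ: point load 161 at a = 1.88: Pab(L + a)/(6LEI) = 354.6/EI
  span PQ: point load 37 at a = 5.62: Pab(L + a)/(6LEI) = 114/EI
  relative rotation θ_0 = (468.6 + 0)/EI = 468.6/EI
A unit hogging moment at Q produces rotation L₁/(3EI) + L₂/(3EI) = 4.833/EI.
Compatibility: M_Q·(L₁+L₂)/(3EI) = θ_0, giving M_Q = 96.94 kN·m (hogging).
Span PQ, ΣM about P with M_Q applied at Q: R_Q^{PQ}·7.5 = 510.6 + 96.94, so R_Q^{PQ} = 81.01 kN and R_P = 198 − 81.01 = 117 kN.
Span QR, ΣM about R: R_Q^{QR}·7 = 0 + 96.94, so R_Q^{QR} = 13.85 kN and R_R = 0 − 13.85 = -13.85 kN.
R_Q = 81.01 + 13.85 = 94.86 kN.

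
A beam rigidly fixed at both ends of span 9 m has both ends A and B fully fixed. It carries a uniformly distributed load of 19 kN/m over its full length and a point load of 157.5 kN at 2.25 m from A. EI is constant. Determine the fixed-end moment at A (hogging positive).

Take the two fixed-end moments M_A, M_B as redundants; the released structure is the simple span AB.
Simple-span end rotations at A and B under the given loads:
  at A: UDL 19: wL³/(24EI) = 577.1/EI
  at B: UDL 19: wL³/(24EI) = 577.1/EI
  at A: point load 157.5 at a = 2.25: Pab(L + b)/(6LEI) = 697.7/EI
  at B: point load 157.5 at a = 2.25: Pab(L + a)/(6LEI) = 498.3/EI
  θ_A0 = 1275/EI,  θ_B0 = 1075/EI
Flexibility coefficients: a unit moment at one end gives L/(3EI) there and L/(6EI) at the far end, so f₁₁ = f₂₂ = 3/EI and f₁₂ = f₂₁ = 1.5/EI.
Compatibility — zero rotation at each built-in end:
  3 M_A + 1.5 M_B = 1275
  1.5 M_A + 3 M_B = 1075
Solving the pair gives M_A = 327.6 kN·m and M_B = 194.7 kN·m (hogging).

M_A = 327.6 kN·m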